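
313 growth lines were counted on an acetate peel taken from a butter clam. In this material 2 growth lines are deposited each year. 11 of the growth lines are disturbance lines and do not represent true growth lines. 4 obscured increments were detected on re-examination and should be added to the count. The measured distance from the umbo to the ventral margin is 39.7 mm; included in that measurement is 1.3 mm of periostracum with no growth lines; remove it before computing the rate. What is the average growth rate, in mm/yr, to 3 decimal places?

0.251 mm/yr

True growth line count = 313 − 11 + 4 = 306.
306 growth lines at 2 per year is 306 / 2 = 153 years.
Removing the 1.3 mm offcut leaves 39.7 − 1.3 = 38.4 mm.
38.4 mm over 153 years gives 38.4 / 153 ≈ 0.251 mm/yr.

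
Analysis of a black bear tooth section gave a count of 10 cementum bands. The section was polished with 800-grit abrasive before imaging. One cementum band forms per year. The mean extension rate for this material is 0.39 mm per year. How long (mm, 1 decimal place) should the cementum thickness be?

The record spans 10 years at 0.39 mm per year.
Predicted length = 0.39 mm/year × 10 years = 3.9 mm.

3.9 mm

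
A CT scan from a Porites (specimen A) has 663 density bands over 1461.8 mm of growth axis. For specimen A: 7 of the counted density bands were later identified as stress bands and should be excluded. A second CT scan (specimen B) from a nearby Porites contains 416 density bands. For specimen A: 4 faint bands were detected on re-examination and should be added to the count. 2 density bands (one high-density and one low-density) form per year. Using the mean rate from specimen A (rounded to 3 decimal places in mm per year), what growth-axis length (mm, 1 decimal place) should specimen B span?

Specimen A: after corrections the count is 663 − 7 + 4 = 660 density bands.
Specimen A: with 2 density bands per year, 660 / 2 = 330 years.
A: Extension rate ≈ 1461.8 / 330 = 4.430 mm/yr.
Specimen B: with 2 density bands per year, 416 / 2 = 208 years. B's length ≈ 4.430 × 208 = 921.4 mm.

921.4 mm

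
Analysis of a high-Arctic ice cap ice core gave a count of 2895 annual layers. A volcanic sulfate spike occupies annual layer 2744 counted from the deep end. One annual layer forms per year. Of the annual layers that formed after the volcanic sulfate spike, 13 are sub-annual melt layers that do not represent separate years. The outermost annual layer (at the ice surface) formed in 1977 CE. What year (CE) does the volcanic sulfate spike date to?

The volcanic sulfate spike sits at annual layer 2744 from the deep end, so 2895 − 2744 = 151 annual layers formed after it.
151 − 13 false = 138 true annual layers after the volcanic sulfate spike.
The annual layer at the ice surface is 1977 CE, so the volcanic sulfate spike dates to 1977 − 138 = 1839 CE.

1839 CE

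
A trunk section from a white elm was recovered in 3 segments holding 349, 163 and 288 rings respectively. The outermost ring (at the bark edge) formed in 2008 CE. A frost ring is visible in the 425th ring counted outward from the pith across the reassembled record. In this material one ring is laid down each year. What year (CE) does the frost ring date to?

1633 CE

Total rings = 349 + 163 + 288 = 800.
Between ring 425 and the bark edge there are 800 − 425 = 375 rings.
The ring at the bark edge is 2008 CE, so the frost ring dates to 2008 − 375 = 1633 CE.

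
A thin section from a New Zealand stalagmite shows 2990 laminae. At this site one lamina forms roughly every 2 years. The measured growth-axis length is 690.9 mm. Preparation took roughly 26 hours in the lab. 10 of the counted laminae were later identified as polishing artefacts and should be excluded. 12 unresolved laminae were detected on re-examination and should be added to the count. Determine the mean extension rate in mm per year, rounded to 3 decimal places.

0.115 mm per year

True lamina count = 2990 − 10 + 12 = 2992.
At 2 years per lamina, 2992 × 2 = 5984 years.
Mean rate = 690.9 mm / 5984 years ≈ 0.115 mm per year.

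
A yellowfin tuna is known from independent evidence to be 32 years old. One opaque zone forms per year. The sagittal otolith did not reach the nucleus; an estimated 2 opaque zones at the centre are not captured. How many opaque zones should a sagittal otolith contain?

30 opaque zones

At one opaque zone per year, 32 years correspond to 32 opaque zones.
Subtracting the 2 opaque zones not captured gives 32 − 2 = 30 opaque zones in the record.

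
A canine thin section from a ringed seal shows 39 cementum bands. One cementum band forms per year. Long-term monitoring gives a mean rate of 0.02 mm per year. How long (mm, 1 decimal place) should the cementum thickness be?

0.8 mm

39 years of growth are recorded.
Predicted length = 0.02 mm/year × 39 years = 0.8 mm.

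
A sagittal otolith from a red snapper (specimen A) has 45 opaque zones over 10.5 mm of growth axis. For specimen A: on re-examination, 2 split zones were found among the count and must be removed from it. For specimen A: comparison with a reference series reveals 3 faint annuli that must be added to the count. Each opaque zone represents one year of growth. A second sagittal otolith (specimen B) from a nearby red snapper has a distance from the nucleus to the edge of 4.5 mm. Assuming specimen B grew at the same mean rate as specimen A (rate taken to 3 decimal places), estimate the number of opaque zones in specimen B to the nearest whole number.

Specimen A: adjusted count: 45 − 2 + 3 = 46 opaque zones.
A: Mean rate = 10.5 mm / 46 years ≈ 0.228 mm/year.
For B, 4.5 / 0.228 = 19.74 years ≈ 20 opaque zones.

20 opaque zones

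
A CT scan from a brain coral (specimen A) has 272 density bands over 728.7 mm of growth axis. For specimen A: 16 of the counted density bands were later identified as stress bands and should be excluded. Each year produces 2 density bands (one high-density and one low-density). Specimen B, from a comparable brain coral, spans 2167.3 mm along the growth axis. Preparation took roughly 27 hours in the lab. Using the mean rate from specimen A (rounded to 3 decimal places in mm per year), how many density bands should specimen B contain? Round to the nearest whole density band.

761 density bands

Specimen A: after corrections the count is 272 − 16 = 256 density bands.
Specimen A: dividing by 2 density bands per year: 256 / 2 = 128 years.
A: Extension rate ≈ 728.7 / 128 = 5.693 mm/yr.
B spans 2167.3 / 5.693 = 380.70 years; at 2 density bands per year that is 380.70 × 2 ≈ 761 density bands.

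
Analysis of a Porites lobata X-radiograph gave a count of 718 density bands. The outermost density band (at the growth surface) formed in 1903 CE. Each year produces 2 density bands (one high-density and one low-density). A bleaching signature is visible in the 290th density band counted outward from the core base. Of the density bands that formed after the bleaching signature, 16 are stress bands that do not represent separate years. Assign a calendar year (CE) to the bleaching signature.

1697 CE

718 − 290 = 428 density bands lie beyond the bleaching signature toward the growth surface.
Removing the 16 false density bands leaves 428 − 16 = 412 true density bands beyond the bleaching signature.
Dividing by 2 density bands per year: 412 / 2 = 206 years.
1903 − 206 = 1697 CE.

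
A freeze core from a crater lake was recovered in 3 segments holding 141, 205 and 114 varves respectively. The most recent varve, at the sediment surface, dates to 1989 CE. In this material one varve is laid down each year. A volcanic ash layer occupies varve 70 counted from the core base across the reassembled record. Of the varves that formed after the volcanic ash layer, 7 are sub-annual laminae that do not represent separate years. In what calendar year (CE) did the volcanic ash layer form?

1606 CE

Total varves = 141 + 205 + 114 = 460.
Between varve 70 and the sediment surface there are 460 − 70 = 390 varves.
Removing the 7 false varves leaves 390 − 7 = 383 true varves beyond the volcanic ash layer.
1989 − 383 = 1606 CE.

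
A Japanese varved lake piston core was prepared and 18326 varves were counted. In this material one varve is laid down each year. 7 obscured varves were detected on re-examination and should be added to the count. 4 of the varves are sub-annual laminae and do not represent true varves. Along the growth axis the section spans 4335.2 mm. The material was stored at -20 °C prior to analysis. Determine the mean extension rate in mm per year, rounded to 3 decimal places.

0.237 mm per year

Correcting the raw count gives 18326 − 4 + 7 = 18329 true varves.
Mean rate = 4335.2 mm / 18329 years ≈ 0.237 mm per year.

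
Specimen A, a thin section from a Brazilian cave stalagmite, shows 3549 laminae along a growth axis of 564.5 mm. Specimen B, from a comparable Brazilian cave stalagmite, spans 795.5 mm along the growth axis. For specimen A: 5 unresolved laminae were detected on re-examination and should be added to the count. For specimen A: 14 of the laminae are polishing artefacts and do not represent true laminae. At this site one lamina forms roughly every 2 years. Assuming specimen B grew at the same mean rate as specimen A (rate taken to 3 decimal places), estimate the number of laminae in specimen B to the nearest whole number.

4972 laminae

Specimen A: true lamina count = 3549 − 14 + 5 = 3540.
Specimen A: multiplying by 2 years per lamina: 3540 × 2 = 7080 years.
A: Extension rate ≈ 564.5 / 7080 = 0.080 mm/yr.
For B, 795.5 / 0.080 = 9943.75 years; at 2 years per lamina that is 9943.75 / 2 ≈ 4972 laminae.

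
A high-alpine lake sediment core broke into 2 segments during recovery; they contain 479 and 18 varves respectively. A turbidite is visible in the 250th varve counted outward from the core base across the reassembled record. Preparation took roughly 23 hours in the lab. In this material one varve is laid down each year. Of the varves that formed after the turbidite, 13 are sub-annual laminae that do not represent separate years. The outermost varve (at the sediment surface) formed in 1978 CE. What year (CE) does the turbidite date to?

Total varves = 479 + 18 = 497.
The turbidite sits at varve 250 from the core base, so 497 − 250 = 247 varves formed after it.
Removing the 13 false varves leaves 247 − 13 = 234 true varves beyond the turbidite.
The varve at the sediment surface is 1978 CE, so the turbidite dates to 1978 − 234 = 1744 CE.

1744 CE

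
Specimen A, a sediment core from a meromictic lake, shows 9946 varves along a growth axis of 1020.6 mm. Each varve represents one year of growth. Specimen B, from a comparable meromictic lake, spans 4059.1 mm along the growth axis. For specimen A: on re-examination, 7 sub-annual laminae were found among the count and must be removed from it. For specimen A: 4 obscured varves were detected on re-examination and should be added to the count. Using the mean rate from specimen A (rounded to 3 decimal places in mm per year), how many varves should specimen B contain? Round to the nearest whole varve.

Specimen A: after corrections the count is 9946 − 7 + 4 = 9943 varves.
A: 1020.6 mm over 9943 years gives 1020.6 / 9943 ≈ 0.103 mm/year.
Specimen B: 4059.1 mm / 0.103 mm per year = 39408.74 years ≈ 39409 varves.

39409 varves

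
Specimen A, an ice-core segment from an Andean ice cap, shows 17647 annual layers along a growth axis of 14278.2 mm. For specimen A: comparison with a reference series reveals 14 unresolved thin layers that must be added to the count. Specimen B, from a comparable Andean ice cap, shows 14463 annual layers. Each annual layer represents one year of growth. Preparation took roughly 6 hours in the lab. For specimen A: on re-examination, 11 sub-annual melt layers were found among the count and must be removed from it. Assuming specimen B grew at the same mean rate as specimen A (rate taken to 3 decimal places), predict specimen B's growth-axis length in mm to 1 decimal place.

11700.6 mm

Specimen A: adjusted count: 17647 − 11 + 14 = 17650 annual layers.
A: 14278.2 mm over 17650 years gives 14278.2 / 17650 ≈ 0.809 mm/year.
B's length ≈ 0.809 × 14463 = 11700.6 mm.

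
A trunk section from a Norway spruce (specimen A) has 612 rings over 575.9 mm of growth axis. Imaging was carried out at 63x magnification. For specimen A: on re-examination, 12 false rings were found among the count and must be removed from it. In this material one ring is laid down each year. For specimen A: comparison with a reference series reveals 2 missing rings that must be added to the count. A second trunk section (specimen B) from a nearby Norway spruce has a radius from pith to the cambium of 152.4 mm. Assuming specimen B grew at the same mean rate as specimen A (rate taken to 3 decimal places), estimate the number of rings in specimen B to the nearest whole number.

Specimen A: true ring count = 612 − 12 + 2 = 602.
A: Extension rate ≈ 575.9 / 602 = 0.957 mm/yr.
For B, 152.4 / 0.957 = 159.25 years ≈ 159 rings.

159 rings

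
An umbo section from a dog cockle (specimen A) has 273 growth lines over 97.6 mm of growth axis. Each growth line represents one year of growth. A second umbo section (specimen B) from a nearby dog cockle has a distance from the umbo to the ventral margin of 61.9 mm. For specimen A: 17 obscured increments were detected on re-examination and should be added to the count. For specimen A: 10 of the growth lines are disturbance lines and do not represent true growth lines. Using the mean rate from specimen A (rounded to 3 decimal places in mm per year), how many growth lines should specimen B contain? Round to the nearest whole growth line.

177 growth lines

Specimen A: true growth line count = 273 − 10 + 17 = 280.
A: Mean rate = 97.6 mm / 280 years ≈ 0.349 mm/year.
Specimen B: 61.9 mm / 0.349 mm per year = 177.36 years ≈ 177 growth lines.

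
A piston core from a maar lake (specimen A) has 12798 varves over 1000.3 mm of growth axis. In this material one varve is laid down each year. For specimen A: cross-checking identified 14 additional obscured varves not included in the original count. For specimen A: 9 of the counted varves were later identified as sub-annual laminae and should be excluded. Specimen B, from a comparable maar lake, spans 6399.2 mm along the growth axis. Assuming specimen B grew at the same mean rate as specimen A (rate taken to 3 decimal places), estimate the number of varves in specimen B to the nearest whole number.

82041 varves

Specimen A: after corrections the count is 12798 − 9 + 14 = 12803 varves.
A: 1000.3 mm over 12803 years gives 1000.3 / 12803 ≈ 0.078 mm/yr.
Specimen B: 6399.2 mm / 0.078 mm per year = 82041.03 years ≈ 82041 varves.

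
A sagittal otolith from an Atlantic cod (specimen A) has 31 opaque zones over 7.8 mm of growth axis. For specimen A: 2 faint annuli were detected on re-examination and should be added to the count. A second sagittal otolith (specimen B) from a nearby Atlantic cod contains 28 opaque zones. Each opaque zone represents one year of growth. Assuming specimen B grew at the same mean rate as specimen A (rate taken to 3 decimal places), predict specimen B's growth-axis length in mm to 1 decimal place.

6.6 mm

Specimen A: after corrections the count is 31 + 2 = 33 opaque zones.
A: 7.8 mm over 33 years gives 7.8 / 33 ≈ 0.236 mm/yr.
Length of B = 0.236 × 28 = 6.6 mm.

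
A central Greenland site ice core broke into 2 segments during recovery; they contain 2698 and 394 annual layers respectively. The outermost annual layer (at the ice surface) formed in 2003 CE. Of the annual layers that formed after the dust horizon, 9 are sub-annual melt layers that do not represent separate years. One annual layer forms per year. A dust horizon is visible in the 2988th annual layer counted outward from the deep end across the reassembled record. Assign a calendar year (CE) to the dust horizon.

Total annual layers = 2698 + 394 = 3092.
Between annual layer 2988 and the ice surface there are 3092 − 2988 = 104 annual layers.
Removing the 9 false annual layers leaves 104 − 9 = 95 true annual layers beyond the dust horizon.
The annual layer at the ice surface is 2003 CE, so the dust horizon dates to 2003 − 95 = 1908 CE.

1908 CE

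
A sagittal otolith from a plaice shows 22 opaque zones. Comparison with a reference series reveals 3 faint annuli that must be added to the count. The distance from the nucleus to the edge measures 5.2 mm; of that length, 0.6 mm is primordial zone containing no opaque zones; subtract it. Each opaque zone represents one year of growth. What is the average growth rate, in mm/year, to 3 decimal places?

0.184 mm/year

Adjusted count: 22 + 3 = 25 opaque zones.
The growth record spans 5.2 − 0.6 = 4.6 mm.
4.6 mm over 25 years gives 4.6 / 25 ≈ 0.184 mm/year.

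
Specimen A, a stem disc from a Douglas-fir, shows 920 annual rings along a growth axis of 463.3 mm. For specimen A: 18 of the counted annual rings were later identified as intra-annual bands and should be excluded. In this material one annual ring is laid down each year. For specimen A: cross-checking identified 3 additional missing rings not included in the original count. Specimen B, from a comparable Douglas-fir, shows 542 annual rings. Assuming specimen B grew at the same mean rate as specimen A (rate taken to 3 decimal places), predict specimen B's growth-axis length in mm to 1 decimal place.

277.5 mm

Specimen A: correcting the raw count gives 920 − 18 + 3 = 905 true annual rings.
A: Extension rate ≈ 463.3 / 905 = 0.512 mm/year.
For B, 0.512 mm/year × 542 years = 277.5 mm.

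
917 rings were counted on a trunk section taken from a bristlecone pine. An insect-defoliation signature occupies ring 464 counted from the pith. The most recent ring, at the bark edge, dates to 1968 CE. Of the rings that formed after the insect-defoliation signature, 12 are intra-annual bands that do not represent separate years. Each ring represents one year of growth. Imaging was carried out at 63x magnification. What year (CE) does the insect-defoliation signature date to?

917 − 464 = 453 rings lie beyond the insect-defoliation signature toward the bark edge.
453 − 12 false = 441 true rings after the insect-defoliation signature.
The ring at the bark edge is 1968 CE, so the insect-defoliation signature dates to 1968 − 441 = 1527 CE.

1527 CE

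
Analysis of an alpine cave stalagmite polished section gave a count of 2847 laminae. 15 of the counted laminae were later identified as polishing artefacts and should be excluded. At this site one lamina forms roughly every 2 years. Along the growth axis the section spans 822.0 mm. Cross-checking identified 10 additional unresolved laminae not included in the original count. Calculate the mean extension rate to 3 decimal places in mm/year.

0.145 mm/year

Correcting the raw count gives 2847 − 15 + 10 = 2842 true laminae.
At 2 years per lamina, 2842 × 2 = 5684 years.
822.0 mm over 5684 years gives 822.0 / 5684 ≈ 0.145 mm/year.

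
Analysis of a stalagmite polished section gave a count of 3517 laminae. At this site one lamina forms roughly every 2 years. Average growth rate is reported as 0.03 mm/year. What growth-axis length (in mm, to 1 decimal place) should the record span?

211.0 mm

Multiplying by 2 years per lamina: 3517 × 2 = 7034 years.
7034 years at 0.03 mm/year gives 0.03 × 7034 = 211.0 mm.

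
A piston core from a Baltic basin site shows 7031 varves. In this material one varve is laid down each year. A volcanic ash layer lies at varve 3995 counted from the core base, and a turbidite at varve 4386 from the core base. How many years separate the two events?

The two markers are separated by 4386 − 3995 = 391 varves.
One varve per year makes the interval 391 years.

391 years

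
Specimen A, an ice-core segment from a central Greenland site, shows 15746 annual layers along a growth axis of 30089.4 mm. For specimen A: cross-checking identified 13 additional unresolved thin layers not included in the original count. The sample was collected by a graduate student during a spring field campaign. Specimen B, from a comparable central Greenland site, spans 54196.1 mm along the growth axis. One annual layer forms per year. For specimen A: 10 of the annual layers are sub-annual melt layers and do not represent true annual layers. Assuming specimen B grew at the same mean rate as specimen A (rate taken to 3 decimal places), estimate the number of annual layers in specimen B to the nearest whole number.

Specimen A: correcting the raw count gives 15746 − 10 + 13 = 15749 true annual layers.
A: Mean rate = 30089.4 mm / 15749 years ≈ 1.911 mm/year.
B spans 54196.1 / 1.911 = 28360.07 years ≈ 28360 annual layers.

28360 annual layers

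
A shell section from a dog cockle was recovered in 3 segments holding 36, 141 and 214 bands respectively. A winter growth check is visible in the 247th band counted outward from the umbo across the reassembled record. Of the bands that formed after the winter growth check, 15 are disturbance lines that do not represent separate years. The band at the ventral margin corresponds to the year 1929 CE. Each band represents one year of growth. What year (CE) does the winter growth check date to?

Total bands = 36 + 141 + 214 = 391.
The winter growth check sits at band 247 from the umbo, so 391 − 247 = 144 bands formed after it.
144 − 15 false = 129 true bands after the winter growth check.
The band at the ventral margin is 1929 CE, so the winter growth check dates to 1929 − 129 = 1800 CE.

1800 CE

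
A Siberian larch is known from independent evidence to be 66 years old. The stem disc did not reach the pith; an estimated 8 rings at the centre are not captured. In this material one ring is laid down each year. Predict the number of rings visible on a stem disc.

At one ring per year, 66 years correspond to 66 rings.
66 − 8 missed = 58 rings expected in the prepared section.

58 rings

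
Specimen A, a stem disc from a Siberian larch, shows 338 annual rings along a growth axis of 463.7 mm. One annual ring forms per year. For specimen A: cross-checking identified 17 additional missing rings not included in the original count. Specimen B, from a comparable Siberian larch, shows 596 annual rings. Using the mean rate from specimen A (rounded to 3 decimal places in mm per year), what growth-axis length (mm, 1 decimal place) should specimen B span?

Specimen A: adjusted count: 338 + 17 = 355 annual rings.
A: Extension rate ≈ 463.7 / 355 = 1.306 mm/year.
For B, 1.306 mm/year × 596 years = 778.4 mm.

778.4 mm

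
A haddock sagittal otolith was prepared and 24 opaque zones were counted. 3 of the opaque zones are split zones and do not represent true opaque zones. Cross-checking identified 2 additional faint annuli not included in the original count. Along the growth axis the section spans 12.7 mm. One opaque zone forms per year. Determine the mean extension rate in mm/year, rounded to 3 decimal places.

0.552 mm/year

Correcting the raw count gives 24 − 3 + 2 = 23 true opaque zones.
12.7 mm over 23 years gives 12.7 / 23 ≈ 0.552 mm/year.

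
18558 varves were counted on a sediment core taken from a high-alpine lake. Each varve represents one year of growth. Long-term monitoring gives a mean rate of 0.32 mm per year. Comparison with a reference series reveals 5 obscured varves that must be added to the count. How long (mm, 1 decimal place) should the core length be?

5940.2 mm

Correcting the raw count gives 18558 + 5 = 18563 true varves.
Length ≈ 0.32 × 18563 = 5940.2 mm.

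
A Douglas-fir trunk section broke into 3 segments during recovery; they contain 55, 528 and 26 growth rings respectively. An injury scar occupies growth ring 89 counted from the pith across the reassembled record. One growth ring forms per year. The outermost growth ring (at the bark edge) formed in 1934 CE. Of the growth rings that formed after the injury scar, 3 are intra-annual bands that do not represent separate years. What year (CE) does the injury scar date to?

Total growth rings = 55 + 528 + 26 = 609.
Between growth ring 89 and the bark edge there are 609 − 89 = 520 growth rings.
Removing the 3 false growth rings leaves 520 − 3 = 517 true growth rings beyond the injury scar.
Counting back 517 years from 1934 CE places the injury scar in 1934 − 517 = 1417 CE.

1417 CE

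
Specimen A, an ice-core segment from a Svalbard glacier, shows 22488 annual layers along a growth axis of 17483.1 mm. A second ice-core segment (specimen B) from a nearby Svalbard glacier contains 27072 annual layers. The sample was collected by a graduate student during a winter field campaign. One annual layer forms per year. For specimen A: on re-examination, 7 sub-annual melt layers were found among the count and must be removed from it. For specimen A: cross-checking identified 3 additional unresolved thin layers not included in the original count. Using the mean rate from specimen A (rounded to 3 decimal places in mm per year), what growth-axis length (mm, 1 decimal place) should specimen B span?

Specimen A: correcting the raw count gives 22488 − 7 + 3 = 22484 true annual layers.
A: Mean rate = 17483.1 mm / 22484 years ≈ 0.778 mm per year.
B's length ≈ 0.778 × 27072 = 21062.0 mm.

21062.0 mm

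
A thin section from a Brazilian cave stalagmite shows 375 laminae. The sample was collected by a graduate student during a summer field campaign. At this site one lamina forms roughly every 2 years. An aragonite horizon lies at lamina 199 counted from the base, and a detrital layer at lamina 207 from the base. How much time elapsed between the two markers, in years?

16 yr

The two markers are separated by 207 − 199 = 8 laminae.
Multiplying by 2 years per lamina: 8 × 2 = 16 years.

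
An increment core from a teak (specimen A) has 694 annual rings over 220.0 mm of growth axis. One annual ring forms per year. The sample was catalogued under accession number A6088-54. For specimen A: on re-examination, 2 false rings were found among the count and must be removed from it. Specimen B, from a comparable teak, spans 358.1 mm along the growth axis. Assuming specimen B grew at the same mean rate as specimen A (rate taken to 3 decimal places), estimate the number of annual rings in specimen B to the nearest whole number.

Specimen A: true annual ring count = 694 − 2 = 692.
A: 220.0 mm over 692 years gives 220.0 / 692 ≈ 0.318 mm/yr.
For B, 358.1 / 0.318 = 1126.10 years ≈ 1126 annual rings.

1126 annual rings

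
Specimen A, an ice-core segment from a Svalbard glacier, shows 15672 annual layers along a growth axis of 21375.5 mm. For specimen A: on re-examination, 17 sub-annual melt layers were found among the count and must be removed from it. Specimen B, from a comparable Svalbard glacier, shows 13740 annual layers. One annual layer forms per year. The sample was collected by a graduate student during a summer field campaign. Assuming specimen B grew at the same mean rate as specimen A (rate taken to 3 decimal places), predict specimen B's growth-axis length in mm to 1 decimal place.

Specimen A: after corrections the count is 15672 − 17 = 15655 annual layers.
A: 21375.5 mm over 15655 years gives 21375.5 / 15655 ≈ 1.365 mm/year.
B's length ≈ 1.365 × 13740 = 18755.1 mm.

18755.1 mm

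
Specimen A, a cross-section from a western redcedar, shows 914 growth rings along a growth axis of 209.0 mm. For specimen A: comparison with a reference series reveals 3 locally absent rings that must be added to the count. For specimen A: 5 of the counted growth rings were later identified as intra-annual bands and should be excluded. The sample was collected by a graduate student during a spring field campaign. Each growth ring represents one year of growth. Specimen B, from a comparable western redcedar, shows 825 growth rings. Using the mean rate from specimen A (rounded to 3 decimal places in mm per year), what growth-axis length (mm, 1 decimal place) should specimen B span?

Specimen A: correcting the raw count gives 914 − 5 + 3 = 912 true growth rings.
A: 209.0 mm over 912 years gives 209.0 / 912 ≈ 0.229 mm/yr.
B's length ≈ 0.229 × 825 = 188.9 mm.

188.9 mm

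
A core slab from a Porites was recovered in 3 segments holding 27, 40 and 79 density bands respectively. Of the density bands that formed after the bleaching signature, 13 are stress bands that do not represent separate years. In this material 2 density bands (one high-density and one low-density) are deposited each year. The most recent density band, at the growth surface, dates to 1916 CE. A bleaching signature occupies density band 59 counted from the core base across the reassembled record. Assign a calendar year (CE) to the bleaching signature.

Total density bands = 27 + 40 + 79 = 146.
Between density band 59 and the growth surface there are 146 − 59 = 87 density bands.
Excluding 13 false density bands: 87 − 13 = 74.
Dividing by 2 density bands per year: 74 / 2 = 37 years.
Counting back 37 years from 1916 CE places the bleaching signature in 1916 − 37 = 1879 CE.

1879 CE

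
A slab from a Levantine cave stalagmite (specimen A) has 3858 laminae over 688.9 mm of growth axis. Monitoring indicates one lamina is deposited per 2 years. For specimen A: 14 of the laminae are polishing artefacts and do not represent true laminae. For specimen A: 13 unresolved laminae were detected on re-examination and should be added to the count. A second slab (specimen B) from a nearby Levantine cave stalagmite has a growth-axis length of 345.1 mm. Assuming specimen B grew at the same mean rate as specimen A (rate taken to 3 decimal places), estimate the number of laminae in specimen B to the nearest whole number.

Specimen A: true lamina count = 3858 − 14 + 13 = 3857.
Specimen A: 3857 laminae at 2 years each span 3857 × 2 = 7714 years.
A: Extension rate ≈ 688.9 / 7714 = 0.089 mm/year.
B spans 345.1 / 0.089 = 3877.53 years; at 2 years per lamina that is 3877.53 / 2 ≈ 1939 laminae.

1939 laminae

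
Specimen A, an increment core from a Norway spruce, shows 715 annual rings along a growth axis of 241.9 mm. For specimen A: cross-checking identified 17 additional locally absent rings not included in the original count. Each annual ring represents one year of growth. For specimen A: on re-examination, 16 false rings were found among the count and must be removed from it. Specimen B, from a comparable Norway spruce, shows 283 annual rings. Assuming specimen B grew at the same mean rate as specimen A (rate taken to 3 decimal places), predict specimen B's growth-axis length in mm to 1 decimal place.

95.7 mm

Specimen A: after corrections the count is 715 − 16 + 17 = 716 annual rings.
A: Extension rate ≈ 241.9 / 716 = 0.338 mm/year.
B's length ≈ 0.338 × 283 = 95.7 mm.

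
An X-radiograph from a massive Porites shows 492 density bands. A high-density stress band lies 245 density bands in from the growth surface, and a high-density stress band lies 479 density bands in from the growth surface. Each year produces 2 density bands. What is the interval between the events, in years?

The two markers are separated by 479 − 245 = 234 density bands.
With 2 density bands per year, 234 / 2 = 117 years.

117 yr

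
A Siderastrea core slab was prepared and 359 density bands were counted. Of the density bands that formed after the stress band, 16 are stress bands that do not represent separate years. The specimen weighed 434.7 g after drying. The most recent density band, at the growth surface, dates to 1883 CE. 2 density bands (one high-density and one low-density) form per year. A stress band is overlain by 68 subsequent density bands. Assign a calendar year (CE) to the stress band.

1857 CE

68 density bands formed after the stress band.
Excluding 16 false density bands: 68 − 16 = 52.
With 2 density bands per year, 52 / 2 = 26 years.
1883 − 26 = 1857 CE.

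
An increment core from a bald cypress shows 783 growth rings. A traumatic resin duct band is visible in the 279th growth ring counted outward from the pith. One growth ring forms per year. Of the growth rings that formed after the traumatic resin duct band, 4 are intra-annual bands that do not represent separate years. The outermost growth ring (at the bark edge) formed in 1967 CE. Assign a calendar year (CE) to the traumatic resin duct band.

Between growth ring 279 and the bark edge there are 783 − 279 = 504 growth rings.
504 − 4 false = 500 true growth rings after the traumatic resin duct band.
The growth ring at the bark edge is 1967 CE, so the traumatic resin duct band dates to 1967 − 500 = 1467 CE.

1467 CE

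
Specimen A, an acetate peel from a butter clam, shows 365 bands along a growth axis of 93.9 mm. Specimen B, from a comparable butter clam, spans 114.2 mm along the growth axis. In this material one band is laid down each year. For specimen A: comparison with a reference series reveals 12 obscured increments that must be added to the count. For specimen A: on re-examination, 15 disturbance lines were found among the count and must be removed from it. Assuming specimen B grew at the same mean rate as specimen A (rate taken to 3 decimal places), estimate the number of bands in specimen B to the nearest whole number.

441 bands

Specimen A: correcting the raw count gives 365 − 15 + 12 = 362 true bands.
A: 93.9 mm over 362 years gives 93.9 / 362 ≈ 0.259 mm/year.
B spans 114.2 / 0.259 = 440.93 years ≈ 441 bands.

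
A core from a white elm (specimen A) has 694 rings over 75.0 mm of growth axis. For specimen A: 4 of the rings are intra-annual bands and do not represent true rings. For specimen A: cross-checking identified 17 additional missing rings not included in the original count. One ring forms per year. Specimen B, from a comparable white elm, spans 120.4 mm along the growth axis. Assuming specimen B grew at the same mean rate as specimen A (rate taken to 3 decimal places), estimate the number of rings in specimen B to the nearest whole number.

Specimen A: true ring count = 694 − 4 + 17 = 707.
A: Mean rate = 75.0 mm / 707 years ≈ 0.106 mm/yr.
For B, 120.4 / 0.106 = 1135.85 years ≈ 1136 rings.

1136 rings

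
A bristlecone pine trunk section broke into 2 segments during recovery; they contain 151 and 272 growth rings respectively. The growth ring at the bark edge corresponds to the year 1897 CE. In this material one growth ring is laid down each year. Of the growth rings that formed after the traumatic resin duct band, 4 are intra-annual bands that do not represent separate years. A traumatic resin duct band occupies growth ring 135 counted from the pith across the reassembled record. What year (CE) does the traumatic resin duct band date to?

Total growth rings = 151 + 272 = 423.
The traumatic resin duct band sits at growth ring 135 from the pith, so 423 − 135 = 288 growth rings formed after it.
Excluding 4 false growth rings: 288 − 4 = 284.
1897 − 284 = 1613 CE.

1613 CE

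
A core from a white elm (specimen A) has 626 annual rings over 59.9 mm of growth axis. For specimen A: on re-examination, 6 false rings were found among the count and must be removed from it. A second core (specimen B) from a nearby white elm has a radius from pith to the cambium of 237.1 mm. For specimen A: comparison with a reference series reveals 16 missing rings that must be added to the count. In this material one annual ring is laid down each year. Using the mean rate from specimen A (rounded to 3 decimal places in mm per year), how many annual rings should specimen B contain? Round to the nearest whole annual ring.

Specimen A: correcting the raw count gives 626 − 6 + 16 = 636 true annual rings.
A: Extension rate ≈ 59.9 / 636 = 0.094 mm/yr.
B spans 237.1 / 0.094 = 2522.34 years ≈ 2522 annual rings.

2522 annual rings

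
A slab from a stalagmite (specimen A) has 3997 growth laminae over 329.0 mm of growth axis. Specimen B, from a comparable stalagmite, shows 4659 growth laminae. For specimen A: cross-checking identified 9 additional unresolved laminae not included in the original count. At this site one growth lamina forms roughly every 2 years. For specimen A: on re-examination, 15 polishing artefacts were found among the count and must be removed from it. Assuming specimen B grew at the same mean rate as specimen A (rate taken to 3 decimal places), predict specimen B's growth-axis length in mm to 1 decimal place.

382.0 mm

Specimen A: after corrections the count is 3997 − 15 + 9 = 3991 growth laminae.
Specimen A: multiplying by 2 years per growth lamina: 3991 × 2 = 7982 years.
A: Extension rate ≈ 329.0 / 7982 = 0.041 mm/yr.
Specimen B: multiplying by 2 years per growth lamina: 4659 × 2 = 9318 years. B's length ≈ 0.041 × 9318 = 382.0 mm.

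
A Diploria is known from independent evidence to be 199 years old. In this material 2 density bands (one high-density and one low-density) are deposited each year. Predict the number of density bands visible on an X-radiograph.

Expected density bands: 199 × 2 = 398.
So 398 density bands should be present.

398 density bands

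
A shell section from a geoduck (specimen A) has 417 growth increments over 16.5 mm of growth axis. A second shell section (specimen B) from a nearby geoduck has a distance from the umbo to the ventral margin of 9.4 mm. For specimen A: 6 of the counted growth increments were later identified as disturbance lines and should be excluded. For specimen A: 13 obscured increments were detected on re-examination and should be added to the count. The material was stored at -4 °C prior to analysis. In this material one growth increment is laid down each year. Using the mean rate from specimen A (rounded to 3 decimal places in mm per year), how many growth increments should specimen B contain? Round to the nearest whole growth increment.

241 growth increments

Specimen A: correcting the raw count gives 417 − 6 + 13 = 424 true growth increments.
A: 16.5 mm over 424 years gives 16.5 / 424 ≈ 0.039 mm/year.
For B, 9.4 / 0.039 = 241.03 years ≈ 241 growth increments.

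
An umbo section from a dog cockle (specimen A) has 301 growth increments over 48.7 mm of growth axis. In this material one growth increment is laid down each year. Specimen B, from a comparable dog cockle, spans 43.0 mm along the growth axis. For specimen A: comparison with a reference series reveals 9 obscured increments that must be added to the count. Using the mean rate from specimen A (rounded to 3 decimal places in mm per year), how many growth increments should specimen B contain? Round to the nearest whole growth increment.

Specimen A: adjusted count: 301 + 9 = 310 growth increments.
A: 48.7 mm over 310 years gives 48.7 / 310 ≈ 0.157 mm/year.
B spans 43.0 / 0.157 = 273.89 years ≈ 274 growth increments.

274 growth increments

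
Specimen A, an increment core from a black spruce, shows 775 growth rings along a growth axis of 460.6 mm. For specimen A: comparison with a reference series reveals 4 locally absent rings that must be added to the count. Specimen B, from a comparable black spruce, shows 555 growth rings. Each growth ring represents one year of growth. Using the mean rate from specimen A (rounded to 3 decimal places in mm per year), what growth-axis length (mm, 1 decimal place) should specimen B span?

328.0 mm

Specimen A: adjusted count: 775 + 4 = 779 growth rings.
A: 460.6 mm over 779 years gives 460.6 / 779 ≈ 0.591 mm/yr.
Length of B = 0.591 × 555 = 328.0 mm.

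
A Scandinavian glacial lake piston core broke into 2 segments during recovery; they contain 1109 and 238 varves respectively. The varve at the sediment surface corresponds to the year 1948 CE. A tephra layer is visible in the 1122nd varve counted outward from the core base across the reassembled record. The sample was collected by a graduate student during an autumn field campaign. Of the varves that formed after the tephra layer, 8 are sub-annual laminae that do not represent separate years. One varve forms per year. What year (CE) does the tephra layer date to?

Total varves = 1109 + 238 = 1347.
1347 − 1122 = 225 varves lie beyond the tephra layer toward the sediment surface.
Removing the 8 false varves leaves 225 − 8 = 217 true varves beyond the tephra layer.
Counting back 217 years from 1948 CE places the tephra layer in 1948 − 217 = 1731 CE.

1731 CE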